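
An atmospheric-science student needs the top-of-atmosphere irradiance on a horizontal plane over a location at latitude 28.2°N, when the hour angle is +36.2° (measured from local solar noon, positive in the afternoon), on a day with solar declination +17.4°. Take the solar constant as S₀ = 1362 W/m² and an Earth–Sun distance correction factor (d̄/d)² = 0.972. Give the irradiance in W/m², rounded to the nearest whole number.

cos θ_z = sin(28.2°) sin(17.4°) + cos(28.2°) cos(17.4°) cos(36.20°) = 0.1413 + 0.6786 = 0.8199.
Top-of-atmosphere irradiance = S₀ (d̄/d)² cos θ_z = 1362 × 0.972 × 0.8199 = 1085.44 W/m².

1085 W/m²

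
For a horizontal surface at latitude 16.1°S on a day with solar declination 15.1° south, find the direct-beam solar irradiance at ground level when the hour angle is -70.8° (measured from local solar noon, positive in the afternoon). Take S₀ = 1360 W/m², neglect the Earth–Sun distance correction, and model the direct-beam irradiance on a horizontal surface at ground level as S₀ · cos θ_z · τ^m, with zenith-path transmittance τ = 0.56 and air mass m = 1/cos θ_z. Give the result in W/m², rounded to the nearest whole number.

110 W/m²

cos θ_z = sin(-16.1°) sin(-15.1°) + cos(-16.1°) cos(-15.1°) cos(-70.80°) = 0.0722 + 0.3051 = 0.3773.
Air mass m = 1/cos θ_z = 1/0.3773 = 2.650; τ^m = 0.56^2.650 = 0.2151.
Surface direct beam = 1360 × 0.3773 × 0.2151 = 110.37 W/m².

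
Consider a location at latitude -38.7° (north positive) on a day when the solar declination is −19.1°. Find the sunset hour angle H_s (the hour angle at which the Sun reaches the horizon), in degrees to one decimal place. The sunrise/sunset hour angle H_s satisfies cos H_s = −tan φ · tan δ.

−tan φ tan δ = −(-0.8012)(-0.3463) = -0.2775; H_s = arccos(-0.2775) = 106.11°.

106.1°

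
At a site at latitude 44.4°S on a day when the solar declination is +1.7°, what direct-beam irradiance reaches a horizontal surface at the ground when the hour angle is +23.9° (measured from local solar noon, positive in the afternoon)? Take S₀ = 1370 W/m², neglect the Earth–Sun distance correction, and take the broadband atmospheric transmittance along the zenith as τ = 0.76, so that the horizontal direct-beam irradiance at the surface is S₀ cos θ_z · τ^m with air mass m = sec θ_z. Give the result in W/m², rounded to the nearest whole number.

561 W/m²

cos θ_z = sin(-44.4°) sin(1.7°) + cos(-44.4°) cos(1.7°) cos(23.90°) = -0.0208 + 0.6529 = 0.6321.
Air mass m = 1/cos θ_z = 1/0.6321 = 1.582; τ^m = 0.76^1.582 = 0.6478.
Surface direct beam = 1370 × 0.6321 × 0.6478 = 560.98 W/m².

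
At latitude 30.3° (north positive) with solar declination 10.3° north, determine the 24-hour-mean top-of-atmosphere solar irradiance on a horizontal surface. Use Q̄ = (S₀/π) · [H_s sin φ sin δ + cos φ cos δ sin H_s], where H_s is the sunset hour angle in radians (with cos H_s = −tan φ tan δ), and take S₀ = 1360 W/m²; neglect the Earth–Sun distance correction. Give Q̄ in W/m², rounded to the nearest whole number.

−tan φ tan δ = −(0.5844)(0.1817) = -0.1062; H_s = arccos(-0.1062) = 96.10°. In radians, H_s = 1.6773.
H_s sin φ sin δ = 1.6773 × 0.5045 × 0.1788 = 0.1513.
cos φ cos δ sin H_s = 0.8634 × 0.9839 × 0.9943 = 0.8447.
Q̄ = (1360/π) × (0.1513 + 0.8447) = 432.90 × 0.9960 = 431.17 W/m².

431 W/m²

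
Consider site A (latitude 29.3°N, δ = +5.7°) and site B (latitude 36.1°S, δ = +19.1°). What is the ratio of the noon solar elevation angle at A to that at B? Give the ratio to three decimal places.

1.908

A: 90° − |29.3 − (5.7)| = 66.40°.
B: 90° − |-36.1 − (19.1)| = 34.80°.
Ratio A/B = 66.4000 / 34.8000 = 1.9080.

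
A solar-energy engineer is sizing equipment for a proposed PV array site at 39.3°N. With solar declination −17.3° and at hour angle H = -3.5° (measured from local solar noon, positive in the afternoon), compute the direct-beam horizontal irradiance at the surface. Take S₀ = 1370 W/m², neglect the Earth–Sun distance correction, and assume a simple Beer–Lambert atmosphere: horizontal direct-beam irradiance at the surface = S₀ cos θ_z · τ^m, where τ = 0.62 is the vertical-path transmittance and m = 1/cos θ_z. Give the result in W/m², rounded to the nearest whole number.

315 W/m²

cos θ_z = sin φ sin δ + cos φ cos δ cos H = (0.6334)(-0.2974) + (0.7738)(0.9548)(0.9981) = 0.5490.
Air mass m = 1/cos θ_z = 1/0.5490 = 1.821; τ^m = 0.62^1.821 = 0.4187.
Surface direct beam = 1370 × 0.5490 × 0.4187 = 314.92 W/m².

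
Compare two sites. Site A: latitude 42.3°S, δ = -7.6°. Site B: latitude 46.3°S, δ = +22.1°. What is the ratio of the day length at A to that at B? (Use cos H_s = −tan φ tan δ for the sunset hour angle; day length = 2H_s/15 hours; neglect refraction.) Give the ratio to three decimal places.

1.495

A: H_s = arccos(−tan -42.3° · tan -7.6°) = 96.97°, so 2H_s/15 = 12.9293 h.
B: H_s = arccos(−tan -46.3° · tan 22.1°) = 64.85°, so 2H_s/15 = 8.6467 h.
Ratio A/B = 12.9293 / 8.6467 = 1.4953.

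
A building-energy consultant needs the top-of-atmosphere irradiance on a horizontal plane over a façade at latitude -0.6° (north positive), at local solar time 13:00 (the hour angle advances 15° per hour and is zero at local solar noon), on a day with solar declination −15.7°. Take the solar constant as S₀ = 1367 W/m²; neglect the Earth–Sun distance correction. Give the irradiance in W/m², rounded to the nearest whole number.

1275 W/m²

Hour angle H = 15° × (13 − 12) = 15.00°.
cos θ_z = sin(-0.6°) sin(-15.7°) + cos(-0.6°) cos(-15.7°) cos(15.00°) = 0.0028 + 0.9298 = 0.9326.
Top-of-atmosphere irradiance = S₀ cos θ_z = 1367 × 0.9326 = 1274.86 W/m².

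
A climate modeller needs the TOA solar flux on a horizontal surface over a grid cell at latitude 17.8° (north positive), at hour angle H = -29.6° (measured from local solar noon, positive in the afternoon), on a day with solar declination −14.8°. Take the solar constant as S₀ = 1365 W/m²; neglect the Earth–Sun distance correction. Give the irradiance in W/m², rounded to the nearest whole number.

986 W/m²

With φ = 17.8°, δ = -14.8°, H = -29.60°: sin φ sin δ = -0.0781, cos φ cos δ cos H = 0.8004, so cos θ_z = 0.7223.
Top-of-atmosphere irradiance = S₀ cos θ_z = 1365 × 0.7223 = 985.94 W/m².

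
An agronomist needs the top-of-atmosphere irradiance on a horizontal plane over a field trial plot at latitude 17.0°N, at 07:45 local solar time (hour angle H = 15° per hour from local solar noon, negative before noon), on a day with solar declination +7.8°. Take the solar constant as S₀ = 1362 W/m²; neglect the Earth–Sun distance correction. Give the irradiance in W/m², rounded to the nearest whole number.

Hour angle H = 15° × (7.75 − 12) = -63.75°.
cos θ_z = sin φ sin δ + cos φ cos δ cos H = (0.2924)(0.1357) + (0.9563)(0.9907)(0.4423) = 0.4587.
Top-of-atmosphere irradiance = S₀ cos θ_z = 1362 × 0.4587 = 624.75 W/m².

625 W/m²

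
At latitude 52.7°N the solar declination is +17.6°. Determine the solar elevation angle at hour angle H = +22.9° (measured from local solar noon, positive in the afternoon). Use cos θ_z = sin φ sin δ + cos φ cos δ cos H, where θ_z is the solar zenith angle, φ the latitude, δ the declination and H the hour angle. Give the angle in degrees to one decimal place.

cos θ_z = sin(52.7°) sin(17.6°) + cos(52.7°) cos(17.6°) cos(22.90°) = 0.2405 + 0.5321 = 0.7726.
θ_z = arccos(0.7726) = 39.41°, so the elevation is 90° − 39.41° = 50.59°.

50.6°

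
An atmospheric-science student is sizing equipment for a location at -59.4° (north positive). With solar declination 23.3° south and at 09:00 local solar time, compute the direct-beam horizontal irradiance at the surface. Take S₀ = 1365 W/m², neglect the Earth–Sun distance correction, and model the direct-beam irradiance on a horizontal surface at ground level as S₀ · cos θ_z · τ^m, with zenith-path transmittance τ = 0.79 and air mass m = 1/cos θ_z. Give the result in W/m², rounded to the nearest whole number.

645 W/m²

Hour angle H = 15° × (9 − 12) = -45.00°.
With φ = -59.4°, δ = -23.3°, H = -45.00°: sin φ sin δ = 0.3405, cos φ cos δ cos H = 0.3306, so cos θ_z = 0.6711.
Air mass m = 1/cos θ_z = 1/0.6711 = 1.490; τ^m = 0.79^1.490 = 0.7038.
Surface direct beam = 1365 × 0.6711 × 0.7038 = 644.72 W/m².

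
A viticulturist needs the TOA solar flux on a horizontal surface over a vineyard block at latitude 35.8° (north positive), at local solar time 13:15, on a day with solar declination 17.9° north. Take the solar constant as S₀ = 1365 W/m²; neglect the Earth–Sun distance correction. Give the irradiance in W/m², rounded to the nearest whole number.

Hour angle H = 15° × (13.25 − 12) = 18.75°.
With φ = 35.8°, δ = 17.9°, H = 18.75°: sin φ sin δ = 0.1798, cos φ cos δ cos H = 0.7308, so cos θ_z = 0.9106.
Top-of-atmosphere irradiance = S₀ cos θ_z = 1365 × 0.9106 = 1242.97 W/m².

1243 W/m²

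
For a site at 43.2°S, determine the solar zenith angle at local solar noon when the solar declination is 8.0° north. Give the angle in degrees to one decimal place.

At local solar noon the hour angle is zero, so the zenith angle is |φ − δ| = |-43.2° − (8.0°)| = 51.2°.

51.2°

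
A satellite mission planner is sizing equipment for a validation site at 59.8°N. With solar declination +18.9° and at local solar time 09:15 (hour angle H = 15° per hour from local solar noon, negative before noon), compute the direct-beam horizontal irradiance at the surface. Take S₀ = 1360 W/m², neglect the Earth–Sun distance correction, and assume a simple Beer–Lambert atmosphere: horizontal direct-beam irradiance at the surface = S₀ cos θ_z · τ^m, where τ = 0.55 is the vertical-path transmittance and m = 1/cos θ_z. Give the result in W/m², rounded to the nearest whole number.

Hour angle H = 15° × (9.25 − 12) = -41.25°.
With φ = 59.8°, δ = 18.9°, H = -41.25°: sin φ sin δ = 0.2800, cos φ cos δ cos H = 0.3578, so cos θ_z = 0.6378.
Air mass m = 1/cos θ_z = 1/0.6378 = 1.568; τ^m = 0.55^1.568 = 0.3916.
Surface direct beam = 1360 × 0.6378 × 0.3916 = 339.68 W/m².

340 W/m²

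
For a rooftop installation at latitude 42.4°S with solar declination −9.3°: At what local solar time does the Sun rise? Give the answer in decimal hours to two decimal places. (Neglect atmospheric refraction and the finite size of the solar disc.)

The sunset hour angle satisfies cos H_s = −tan φ tan δ = -0.1495, giving H_s = 98.60°.
Sunrise is at 12 − H_s/15 = 12 − 6.573 = 5.427 h local solar time.

5.43 h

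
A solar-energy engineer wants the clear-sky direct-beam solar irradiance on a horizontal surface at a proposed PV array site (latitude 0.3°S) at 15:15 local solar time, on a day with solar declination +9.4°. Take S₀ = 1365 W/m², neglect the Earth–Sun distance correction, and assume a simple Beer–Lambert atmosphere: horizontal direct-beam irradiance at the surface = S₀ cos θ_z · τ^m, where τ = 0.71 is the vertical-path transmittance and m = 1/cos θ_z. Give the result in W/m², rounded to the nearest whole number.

Hour angle H = 15° × (15.25 − 12) = 48.75°.
cos θ_z = sin(-0.3°) sin(9.4°) + cos(-0.3°) cos(9.4°) cos(48.75°) = -0.0009 + 0.6505 = 0.6496.
Air mass m = 1/cos θ_z = 1/0.6496 = 1.539; τ^m = 0.71^1.539 = 0.5903.
Surface direct beam = 1365 × 0.6496 × 0.5903 = 523.42 W/m².

523 W/m²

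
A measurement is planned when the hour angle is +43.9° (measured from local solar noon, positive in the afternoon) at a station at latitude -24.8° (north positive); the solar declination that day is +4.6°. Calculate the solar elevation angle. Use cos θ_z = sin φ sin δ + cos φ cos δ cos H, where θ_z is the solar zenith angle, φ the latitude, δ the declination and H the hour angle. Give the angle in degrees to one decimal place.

With φ = -24.8°, δ = 4.6°, H = 43.90°: sin φ sin δ = -0.0336, cos φ cos δ cos H = 0.6520, so cos θ_z = 0.6184.
θ_z = arccos(0.6184) = 51.80°, so the elevation is 90° − 51.80° = 38.20°.

38.2°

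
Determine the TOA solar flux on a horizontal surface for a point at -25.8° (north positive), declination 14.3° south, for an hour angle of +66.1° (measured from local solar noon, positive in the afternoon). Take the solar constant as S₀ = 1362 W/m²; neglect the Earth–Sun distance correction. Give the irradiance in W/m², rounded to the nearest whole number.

cos θ_z = sin φ sin δ + cos φ cos δ cos H = (-0.4352)(-0.2470) + (0.9003)(0.9690)(0.4051) = 0.4609.
Top-of-atmosphere irradiance = S₀ cos θ_z = 1362 × 0.4609 = 627.75 W/m².

628 W/m²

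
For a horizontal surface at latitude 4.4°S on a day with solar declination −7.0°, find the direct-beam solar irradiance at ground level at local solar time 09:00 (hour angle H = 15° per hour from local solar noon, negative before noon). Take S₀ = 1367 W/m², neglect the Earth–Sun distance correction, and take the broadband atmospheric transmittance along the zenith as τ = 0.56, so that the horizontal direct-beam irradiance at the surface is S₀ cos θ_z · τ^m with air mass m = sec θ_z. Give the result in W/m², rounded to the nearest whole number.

Hour angle H = 15° × (9 − 12) = -45.00°.
With φ = -4.4°, δ = -7.0°, H = -45.00°: sin φ sin δ = 0.0093, cos φ cos δ cos H = 0.6998, so cos θ_z = 0.7091.
Air mass m = 1/cos θ_z = 1/0.7091 = 1.410; τ^m = 0.56^1.410 = 0.4415.
Surface direct beam = 1367 × 0.7091 × 0.4415 = 427.96 W/m².

428 W/m²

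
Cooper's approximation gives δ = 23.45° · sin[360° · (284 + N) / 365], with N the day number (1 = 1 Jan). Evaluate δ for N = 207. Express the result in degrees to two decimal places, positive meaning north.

+19.38°

360 × (284 + 207) / 365 = 484.274°; sin(484.274°) = 0.8264.
δ = 23.45 × 0.8264 = 19.379° ≈ +19.38°.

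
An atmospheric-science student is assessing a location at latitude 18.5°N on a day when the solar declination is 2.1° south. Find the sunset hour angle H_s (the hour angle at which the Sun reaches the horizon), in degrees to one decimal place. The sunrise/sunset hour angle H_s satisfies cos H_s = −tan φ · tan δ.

89.3°

cos H_s = −tan(18.5°) · tan(-2.1°) = 0.0123, so H_s = arccos(0.0123) = 89.30°.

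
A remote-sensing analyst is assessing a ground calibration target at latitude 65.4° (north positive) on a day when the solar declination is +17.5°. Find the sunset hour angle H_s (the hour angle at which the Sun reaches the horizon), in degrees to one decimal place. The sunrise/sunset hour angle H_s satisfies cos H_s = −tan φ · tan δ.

−tan φ tan δ = −(2.1842)(0.3153) = -0.6887; H_s = arccos(-0.6887) = 133.53°.

133.5°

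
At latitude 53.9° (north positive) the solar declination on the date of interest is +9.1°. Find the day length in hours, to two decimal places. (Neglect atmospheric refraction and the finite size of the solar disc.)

cos H_s = −tan(53.9°) · tan(9.1°) = -0.2197, so H_s = arccos(-0.2197) = 102.69°.
Day length = 2 H_s / 15° h⁻¹ = 205.38° / 15 = 13.692 h.

13.69 hours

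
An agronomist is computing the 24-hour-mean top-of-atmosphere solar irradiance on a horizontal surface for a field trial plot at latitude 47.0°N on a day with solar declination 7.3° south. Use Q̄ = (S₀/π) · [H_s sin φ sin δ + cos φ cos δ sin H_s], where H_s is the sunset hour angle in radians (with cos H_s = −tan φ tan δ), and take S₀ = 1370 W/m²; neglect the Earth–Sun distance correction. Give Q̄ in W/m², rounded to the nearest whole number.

cos H_s = −tan(47.0°) · tan(-7.3°) = 0.1374, so H_s = arccos(0.1374) = 82.10°. In radians, H_s = 1.4329.
H_s sin φ sin δ = 1.4329 × 0.7314 × -0.1271 = -0.1332.
cos φ cos δ sin H_s = 0.6820 × 0.9919 × 0.9905 = 0.6700.
Q̄ = (1370/π) × (-0.1332 + 0.6700) = 436.08 × 0.5368 = 234.09 W/m².

234 W/m²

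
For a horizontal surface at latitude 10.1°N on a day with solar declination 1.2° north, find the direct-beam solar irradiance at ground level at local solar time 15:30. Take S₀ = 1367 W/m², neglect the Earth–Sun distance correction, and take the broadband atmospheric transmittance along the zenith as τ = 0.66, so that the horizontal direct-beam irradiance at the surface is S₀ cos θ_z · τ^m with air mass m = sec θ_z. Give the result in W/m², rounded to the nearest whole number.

Hour angle H = 15° × (15.5 − 12) = 52.50°.
With φ = 10.1°, δ = 1.2°, H = 52.50°: sin φ sin δ = 0.0037, cos φ cos δ cos H = 0.5992, so cos θ_z = 0.6029.
Air mass m = 1/cos θ_z = 1/0.6029 = 1.659; τ^m = 0.66^1.659 = 0.5019.
Surface direct beam = 1367 × 0.6029 × 0.5019 = 413.65 W/m².

414 W/m²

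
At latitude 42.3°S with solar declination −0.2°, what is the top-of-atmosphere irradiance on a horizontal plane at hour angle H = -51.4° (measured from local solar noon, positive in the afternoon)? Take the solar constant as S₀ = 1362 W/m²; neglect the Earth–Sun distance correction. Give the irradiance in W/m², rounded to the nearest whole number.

cos θ_z = sin φ sin δ + cos φ cos δ cos H = (-0.6730)(-0.0035) + (0.7396)(1.0000)(0.6239) = 0.4638.
Top-of-atmosphere irradiance = S₀ cos θ_z = 1362 × 0.4638 = 631.70 W/m².

632 W/m²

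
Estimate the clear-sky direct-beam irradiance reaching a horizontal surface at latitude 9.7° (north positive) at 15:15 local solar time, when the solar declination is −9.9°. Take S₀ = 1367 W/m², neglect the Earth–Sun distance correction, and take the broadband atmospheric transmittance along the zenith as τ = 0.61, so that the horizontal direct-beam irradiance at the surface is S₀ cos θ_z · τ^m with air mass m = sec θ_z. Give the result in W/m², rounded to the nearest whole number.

372 W/m²

Hour angle H = 15° × (15.25 − 12) = 48.75°.
cos θ_z = sin(9.7°) sin(-9.9°) + cos(9.7°) cos(-9.9°) cos(48.75°) = -0.0290 + 0.6402 = 0.6112.
Air mass m = 1/cos θ_z = 1/0.6112 = 1.636; τ^m = 0.61^1.636 = 0.4455.
Surface direct beam = 1367 × 0.6112 × 0.4455 = 372.22 W/m².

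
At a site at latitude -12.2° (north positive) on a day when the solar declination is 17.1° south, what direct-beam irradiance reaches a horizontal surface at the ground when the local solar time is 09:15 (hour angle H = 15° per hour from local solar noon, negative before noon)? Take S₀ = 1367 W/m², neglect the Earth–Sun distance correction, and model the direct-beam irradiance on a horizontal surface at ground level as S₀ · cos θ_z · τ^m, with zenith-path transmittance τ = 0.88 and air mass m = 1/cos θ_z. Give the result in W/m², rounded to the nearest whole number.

884 W/m²

Hour angle H = 15° × (9.25 − 12) = -41.25°.
cos θ_z = sin φ sin δ + cos φ cos δ cos H = (-0.2113)(-0.2940) + (0.9774)(0.9558)(0.7518) = 0.7645.
Air mass m = 1/cos θ_z = 1/0.7645 = 1.308; τ^m = 0.88^1.308 = 0.8460.
Surface direct beam = 1367 × 0.7645 × 0.8460 = 884.13 W/m².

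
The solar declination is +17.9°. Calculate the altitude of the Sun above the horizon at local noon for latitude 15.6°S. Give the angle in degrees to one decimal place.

56.5°

At local solar noon the hour angle is zero, so the elevation is 90° − |φ − δ| = 90° − |-15.6° − (17.9°)| = 90° − 33.5° = 56.5°.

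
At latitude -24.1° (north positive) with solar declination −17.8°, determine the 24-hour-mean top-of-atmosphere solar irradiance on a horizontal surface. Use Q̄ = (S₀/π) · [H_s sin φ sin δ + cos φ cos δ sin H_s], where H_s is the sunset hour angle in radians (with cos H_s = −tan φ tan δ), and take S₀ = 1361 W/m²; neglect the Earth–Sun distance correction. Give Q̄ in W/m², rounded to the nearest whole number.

465 W/m²

The sunset hour angle satisfies cos H_s = −tan φ tan δ = -0.1436, giving H_s = 98.26°. In radians, H_s = 1.7150.
H_s sin φ sin δ = 1.7150 × -0.4083 × -0.3057 = 0.2141.
cos φ cos δ sin H_s = 0.9128 × 0.9521 × 0.9896 = 0.8600.
Q̄ = (1361/π) × (0.2141 + 0.8600) = 433.22 × 1.0741 = 465.32 W/m².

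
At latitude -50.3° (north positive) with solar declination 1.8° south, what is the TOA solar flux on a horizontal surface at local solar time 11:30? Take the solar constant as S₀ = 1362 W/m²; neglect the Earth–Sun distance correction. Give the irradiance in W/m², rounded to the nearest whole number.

895 W/m²

Hour angle H = 15° × (11.5 − 12) = -7.50°.
cos θ_z = sin φ sin δ + cos φ cos δ cos H = (-0.7694)(-0.0314) + (0.6388)(0.9995)(0.9914) = 0.6571.
Top-of-atmosphere irradiance = S₀ cos θ_z = 1362 × 0.6571 = 894.97 W/m².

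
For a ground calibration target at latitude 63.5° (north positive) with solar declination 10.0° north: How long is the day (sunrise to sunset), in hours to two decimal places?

cos H_s = −tan(63.5°) · tan(10.0°) = -0.3537, so H_s = arccos(-0.3537) = 110.71°.
Day length = 2 H_s / 15° h⁻¹ = 221.42° / 15 = 14.761 h.

14.76 hours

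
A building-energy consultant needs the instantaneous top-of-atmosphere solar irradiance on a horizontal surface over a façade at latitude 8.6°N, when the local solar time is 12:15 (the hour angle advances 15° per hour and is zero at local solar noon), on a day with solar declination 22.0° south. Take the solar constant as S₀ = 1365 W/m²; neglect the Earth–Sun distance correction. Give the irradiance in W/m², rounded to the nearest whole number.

1172 W/m²

Hour angle H = 15° × (12.25 − 12) = 3.75°.
cos θ_z = sin(8.6°) sin(-22.0°) + cos(8.6°) cos(-22.0°) cos(3.75°) = -0.0560 + 0.9148 = 0.8588.
Top-of-atmosphere irradiance = S₀ cos θ_z = 1365 × 0.8588 = 1172.26 W/m².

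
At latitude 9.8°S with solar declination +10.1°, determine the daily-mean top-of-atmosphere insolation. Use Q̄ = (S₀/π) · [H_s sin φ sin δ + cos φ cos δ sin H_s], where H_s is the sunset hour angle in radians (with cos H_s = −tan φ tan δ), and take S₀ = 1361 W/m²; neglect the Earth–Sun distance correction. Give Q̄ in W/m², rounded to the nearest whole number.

cos H_s = −tan(-9.8°) · tan(10.1°) = 0.0308, so H_s = arccos(0.0308) = 88.24°. In radians, H_s = 1.5401.
H_s sin φ sin δ = 1.5401 × -0.1702 × 0.1754 = -0.0460.
cos φ cos δ sin H_s = 0.9854 × 0.9845 × 0.9995 = 0.9696.
Q̄ = (1361/π) × (-0.0460 + 0.9696) = 433.22 × 0.9236 = 400.12 W/m².

400 W/m²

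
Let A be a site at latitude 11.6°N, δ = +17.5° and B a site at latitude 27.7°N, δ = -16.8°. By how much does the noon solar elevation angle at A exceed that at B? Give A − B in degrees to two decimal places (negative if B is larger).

+38.60°

A: 90° − |11.6 − (17.5)| = 84.10°.
B: 90° − |27.7 − (-16.8)| = 45.50°.
A − B = 84.10 − 45.50 = 38.60°.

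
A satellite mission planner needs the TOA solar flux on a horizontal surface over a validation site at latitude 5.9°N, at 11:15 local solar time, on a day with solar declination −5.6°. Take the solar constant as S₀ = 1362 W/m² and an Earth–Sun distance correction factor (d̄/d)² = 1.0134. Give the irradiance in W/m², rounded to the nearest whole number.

1326 W/m²

Hour angle H = 15° × (11.25 − 12) = -11.25°.
cos θ_z = sin φ sin δ + cos φ cos δ cos H = (0.1028)(-0.0976) + (0.9947)(0.9952)(0.9808) = 0.9609.
Top-of-atmosphere irradiance = S₀ (d̄/d)² cos θ_z = 1362 × 1.0134 × 0.9609 = 1326.28 W/m².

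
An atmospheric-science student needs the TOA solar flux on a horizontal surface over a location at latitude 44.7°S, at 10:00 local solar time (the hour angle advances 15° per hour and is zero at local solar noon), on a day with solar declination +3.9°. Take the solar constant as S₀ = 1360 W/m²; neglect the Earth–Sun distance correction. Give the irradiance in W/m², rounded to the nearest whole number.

770 W/m²

Hour angle H = 15° × (10 − 12) = -30.00°.
With φ = -44.7°, δ = 3.9°, H = -30.00°: sin φ sin δ = -0.0478, cos φ cos δ cos H = 0.6141, so cos θ_z = 0.5663.
Top-of-atmosphere irradiance = S₀ cos θ_z = 1360 × 0.5663 = 770.17 W/m².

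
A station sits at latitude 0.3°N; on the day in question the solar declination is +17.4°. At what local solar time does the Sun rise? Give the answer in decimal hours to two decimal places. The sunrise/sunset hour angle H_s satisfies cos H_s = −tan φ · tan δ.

5.99 h

cos H_s = −tan(0.3°) · tan(17.4°) = -0.0016, so H_s = arccos(-0.0016) = 90.09°.
Sunrise is at 12 − H_s/15 = 12 − 6.006 = 5.994 h local solar time.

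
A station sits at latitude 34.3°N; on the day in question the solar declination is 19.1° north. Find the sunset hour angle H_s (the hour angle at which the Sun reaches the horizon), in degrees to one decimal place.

103.7°

−tan φ tan δ = −(0.6822)(0.3463) = -0.2362; H_s = arccos(-0.2362) = 103.66°.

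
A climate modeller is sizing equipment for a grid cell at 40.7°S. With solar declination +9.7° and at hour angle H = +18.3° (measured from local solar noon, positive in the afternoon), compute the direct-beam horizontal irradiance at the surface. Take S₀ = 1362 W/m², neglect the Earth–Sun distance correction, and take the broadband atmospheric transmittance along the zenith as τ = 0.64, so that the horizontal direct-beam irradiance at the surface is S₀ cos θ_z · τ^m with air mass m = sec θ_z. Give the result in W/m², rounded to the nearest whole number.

cos θ_z = sin(-40.7°) sin(9.7°) + cos(-40.7°) cos(9.7°) cos(18.30°) = -0.1099 + 0.7095 = 0.5996.
Air mass m = 1/cos θ_z = 1/0.5996 = 1.668; τ^m = 0.64^1.668 = 0.4750.
Surface direct beam = 1362 × 0.5996 × 0.4750 = 387.91 W/m².

388 W/m²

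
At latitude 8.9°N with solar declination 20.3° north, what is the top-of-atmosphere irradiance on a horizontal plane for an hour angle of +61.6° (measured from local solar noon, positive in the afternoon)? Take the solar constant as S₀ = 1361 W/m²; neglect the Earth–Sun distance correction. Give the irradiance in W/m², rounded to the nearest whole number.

673 W/m²

cos θ_z = sin φ sin δ + cos φ cos δ cos H = (0.1547)(0.3469) + (0.9880)(0.9379)(0.4756) = 0.4944.
Top-of-atmosphere irradiance = S₀ cos θ_z = 1361 × 0.4944 = 672.88 W/m².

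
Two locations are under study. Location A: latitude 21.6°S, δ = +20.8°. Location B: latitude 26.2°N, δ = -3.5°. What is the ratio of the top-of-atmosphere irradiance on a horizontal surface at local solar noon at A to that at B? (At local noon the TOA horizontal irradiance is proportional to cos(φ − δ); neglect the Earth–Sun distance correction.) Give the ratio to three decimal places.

0.850

A: cos θ_z = cos(-21.6° − (20.8°)) = 0.7385.
B: cos θ_z = cos(26.2° − (-3.5°)) = 0.8686.
Ratio A/B = 0.7385 / 0.8686 = 0.8502.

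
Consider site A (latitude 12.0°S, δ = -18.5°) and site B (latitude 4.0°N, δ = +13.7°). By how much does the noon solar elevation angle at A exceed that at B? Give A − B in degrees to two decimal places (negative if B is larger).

+3.20°

A: 90° − |-12.0 − (-18.5)| = 83.50°.
B: 90° − |4.0 − (13.7)| = 80.30°.
A − B = 83.50 − 80.30 = 3.20°.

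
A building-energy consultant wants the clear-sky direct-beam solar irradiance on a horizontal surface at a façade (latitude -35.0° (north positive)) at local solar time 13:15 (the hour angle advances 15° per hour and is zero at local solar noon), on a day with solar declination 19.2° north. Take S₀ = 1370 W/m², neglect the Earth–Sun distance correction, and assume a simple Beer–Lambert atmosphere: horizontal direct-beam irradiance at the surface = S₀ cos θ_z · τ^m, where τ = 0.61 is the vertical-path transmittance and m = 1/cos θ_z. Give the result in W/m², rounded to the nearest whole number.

300 W/m²

Hour angle H = 15° × (13.25 − 12) = 18.75°.
cos θ_z = sin φ sin δ + cos φ cos δ cos H = (-0.5736)(0.3289) + (0.8192)(0.9444)(0.9469) = 0.5439.
Air mass m = 1/cos θ_z = 1/0.5439 = 1.839; τ^m = 0.61^1.839 = 0.4029.
Surface direct beam = 1370 × 0.5439 × 0.4029 = 300.22 W/m².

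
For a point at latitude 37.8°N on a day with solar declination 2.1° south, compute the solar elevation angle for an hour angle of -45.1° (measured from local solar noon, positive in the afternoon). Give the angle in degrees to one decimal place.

32.3°

cos θ_z = sin φ sin δ + cos φ cos δ cos H = (0.6129)(-0.0366) + (0.7902)(0.9993)(0.7059) = 0.5350.
θ_z = arccos(0.5350) = 57.66°, so the elevation is 90° − 57.66° = 32.34°.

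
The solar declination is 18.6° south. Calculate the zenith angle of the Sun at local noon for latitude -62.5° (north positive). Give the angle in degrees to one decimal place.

At local solar noon the hour angle is zero, so the zenith angle is |φ − δ| = |-62.5° − (-18.6°)| = 43.9°.

43.9°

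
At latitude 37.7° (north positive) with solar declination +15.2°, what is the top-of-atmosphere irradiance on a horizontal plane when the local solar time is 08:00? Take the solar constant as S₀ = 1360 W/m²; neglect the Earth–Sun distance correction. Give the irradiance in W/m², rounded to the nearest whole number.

Hour angle H = 15° × (8 − 12) = -60.00°.
With φ = 37.7°, δ = 15.2°, H = -60.00°: sin φ sin δ = 0.1603, cos φ cos δ cos H = 0.3818, so cos θ_z = 0.5421.
Top-of-atmosphere irradiance = S₀ cos θ_z = 1360 × 0.5421 = 737.26 W/m².

737 W/m²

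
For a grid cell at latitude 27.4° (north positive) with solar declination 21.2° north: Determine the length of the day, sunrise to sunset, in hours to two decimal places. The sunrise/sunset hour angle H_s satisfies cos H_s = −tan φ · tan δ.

13.55 hours

The sunset hour angle satisfies cos H_s = −tan φ tan δ = -0.2011, giving H_s = 101.60°.
Day length = 2 H_s / 15° h⁻¹ = 203.20° / 15 = 13.547 h.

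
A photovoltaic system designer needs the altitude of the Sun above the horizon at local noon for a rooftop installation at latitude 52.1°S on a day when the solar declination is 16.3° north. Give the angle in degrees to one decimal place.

At local solar noon the hour angle is zero, so the elevation is 90° − |φ − δ| = 90° − |-52.1° − (16.3°)| = 90° − 68.4° = 21.6°.

21.6°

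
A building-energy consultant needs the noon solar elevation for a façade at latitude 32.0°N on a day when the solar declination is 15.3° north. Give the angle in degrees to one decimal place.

At local solar noon the hour angle is zero, so the elevation is 90° − |φ − δ| = 90° − |32.0° − (15.3°)| = 90° − 16.7° = 73.3°.

73.3°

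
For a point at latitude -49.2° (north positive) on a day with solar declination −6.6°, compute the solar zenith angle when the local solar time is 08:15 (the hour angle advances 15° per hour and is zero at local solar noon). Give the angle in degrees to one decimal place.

Hour angle H = 15° × (8.25 − 12) = -56.25°.
With φ = -49.2°, δ = -6.6°, H = -56.25°: sin φ sin δ = 0.0870, cos φ cos δ cos H = 0.3606, so cos θ_z = 0.4476.
θ_z = arccos(0.4476) = 63.41°.

63.4°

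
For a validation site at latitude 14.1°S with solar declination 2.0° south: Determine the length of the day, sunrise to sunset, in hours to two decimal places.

cos H_s = −tan(-14.1°) · tan(-2.0°) = -0.0088, so H_s = arccos(-0.0088) = 90.50°.
Day length = 2 H_s / 15° h⁻¹ = 181.00° / 15 = 12.067 h.

12.07 hours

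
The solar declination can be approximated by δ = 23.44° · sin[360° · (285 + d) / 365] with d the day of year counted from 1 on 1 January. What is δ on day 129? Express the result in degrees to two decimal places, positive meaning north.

360 × (285 + 129) / 365 = 408.329°; sin(408.329°) = 0.7470.
δ = 23.44 × 0.7470 = 17.510° ≈ +17.51°.

+17.51°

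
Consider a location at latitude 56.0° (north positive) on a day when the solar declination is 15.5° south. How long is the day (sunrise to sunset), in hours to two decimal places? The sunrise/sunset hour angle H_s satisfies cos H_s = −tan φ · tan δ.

The sunset hour angle satisfies cos H_s = −tan φ tan δ = 0.4112, giving H_s = 65.72°.
Day length = 2 H_s / 15° h⁻¹ = 131.44° / 15 = 8.763 h.

8.76 hours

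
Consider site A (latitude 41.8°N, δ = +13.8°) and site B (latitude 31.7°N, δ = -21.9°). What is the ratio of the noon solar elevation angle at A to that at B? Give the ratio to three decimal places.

A: 90° − |41.8 − (13.8)| = 62.00°.
B: 90° − |31.7 − (-21.9)| = 36.40°.
Ratio A/B = 62.0000 / 36.4000 = 1.7033.

1.703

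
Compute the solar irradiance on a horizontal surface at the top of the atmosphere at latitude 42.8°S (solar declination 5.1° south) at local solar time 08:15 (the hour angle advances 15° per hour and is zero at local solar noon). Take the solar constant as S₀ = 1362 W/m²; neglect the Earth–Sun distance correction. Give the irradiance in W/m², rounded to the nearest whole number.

Hour angle H = 15° × (8.25 − 12) = -56.25°.
cos θ_z = sin(-42.8°) sin(-5.1°) + cos(-42.8°) cos(-5.1°) cos(-56.25°) = 0.0604 + 0.4060 = 0.4664.
Top-of-atmosphere irradiance = S₀ cos θ_z = 1362 × 0.4664 = 635.24 W/m².

635 W/m²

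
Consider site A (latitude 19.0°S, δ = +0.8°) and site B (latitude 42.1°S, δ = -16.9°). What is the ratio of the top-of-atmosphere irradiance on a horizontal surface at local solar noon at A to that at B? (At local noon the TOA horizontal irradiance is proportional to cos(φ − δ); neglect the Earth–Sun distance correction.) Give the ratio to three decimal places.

1.040

A: cos θ_z = cos(-19.0° − (0.8°)) = 0.9409.
B: cos θ_z = cos(-42.1° − (-16.9°)) = 0.9048.
Ratio A/B = 0.9409 / 0.9048 = 1.0399.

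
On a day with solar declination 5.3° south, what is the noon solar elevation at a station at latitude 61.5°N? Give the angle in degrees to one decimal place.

23.2°

At local solar noon the hour angle is zero, so the elevation is 90° − |φ − δ| = 90° − |61.5° − (-5.3°)| = 90° − 66.8° = 23.2°.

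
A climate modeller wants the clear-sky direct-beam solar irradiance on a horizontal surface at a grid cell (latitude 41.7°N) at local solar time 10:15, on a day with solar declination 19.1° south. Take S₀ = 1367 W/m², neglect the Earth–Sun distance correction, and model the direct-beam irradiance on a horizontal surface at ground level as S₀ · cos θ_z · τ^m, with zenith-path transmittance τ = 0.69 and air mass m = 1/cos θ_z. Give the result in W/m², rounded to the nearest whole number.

Hour angle H = 15° × (10.25 − 12) = -26.25°.
cos θ_z = sin(41.7°) sin(-19.1°) + cos(41.7°) cos(-19.1°) cos(-26.25°) = -0.2177 + 0.6328 = 0.4151.
Air mass m = 1/cos θ_z = 1/0.4151 = 2.409; τ^m = 0.69^2.409 = 0.4091.
Surface direct beam = 1367 × 0.4151 × 0.4091 = 232.14 W/m².

232 W/m²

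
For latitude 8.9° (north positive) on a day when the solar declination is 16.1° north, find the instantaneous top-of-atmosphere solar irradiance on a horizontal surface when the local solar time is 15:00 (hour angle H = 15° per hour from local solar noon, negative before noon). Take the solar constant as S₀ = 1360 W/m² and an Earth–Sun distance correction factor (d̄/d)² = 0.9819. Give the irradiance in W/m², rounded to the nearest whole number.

Hour angle H = 15° × (15 − 12) = 45.00°.
cos θ_z = sin φ sin δ + cos φ cos δ cos H = (0.1547)(0.2773) + (0.9880)(0.9608)(0.7071) = 0.7141.
Top-of-atmosphere irradiance = S₀ (d̄/d)² cos θ_z = 1360 × 0.9819 × 0.7141 = 953.60 W/m².

954 W/m²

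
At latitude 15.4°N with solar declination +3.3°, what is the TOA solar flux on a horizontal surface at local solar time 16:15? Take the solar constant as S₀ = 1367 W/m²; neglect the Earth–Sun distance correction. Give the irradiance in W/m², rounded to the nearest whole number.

603 W/m²

Hour angle H = 15° × (16.25 − 12) = 63.75°.
cos θ_z = sin(15.4°) sin(3.3°) + cos(15.4°) cos(3.3°) cos(63.75°) = 0.0153 + 0.4257 = 0.4410.
Top-of-atmosphere irradiance = S₀ cos θ_z = 1367 × 0.4410 = 602.85 W/m².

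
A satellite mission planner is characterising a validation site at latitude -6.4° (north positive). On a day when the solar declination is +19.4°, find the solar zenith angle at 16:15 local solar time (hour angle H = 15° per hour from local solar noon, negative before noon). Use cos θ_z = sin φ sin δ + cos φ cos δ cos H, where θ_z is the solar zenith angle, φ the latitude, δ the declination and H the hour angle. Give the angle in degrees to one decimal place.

67.8°

Hour angle H = 15° × (16.25 − 12) = 63.75°.
cos θ_z = sin(-6.4°) sin(19.4°) + cos(-6.4°) cos(19.4°) cos(63.75°) = -0.0370 + 0.4146 = 0.3776.
θ_z = arccos(0.3776) = 67.81°.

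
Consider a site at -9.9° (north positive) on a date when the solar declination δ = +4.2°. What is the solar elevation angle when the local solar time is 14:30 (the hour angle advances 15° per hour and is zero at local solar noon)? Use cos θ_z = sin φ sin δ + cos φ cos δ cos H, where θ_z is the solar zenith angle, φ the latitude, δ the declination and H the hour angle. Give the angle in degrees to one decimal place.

Hour angle H = 15° × (14.5 − 12) = 37.50°.
cos θ_z = sin φ sin δ + cos φ cos δ cos H = (-0.1719)(0.0732) + (0.9851)(0.9973)(0.7934) = 0.7669.
θ_z = arccos(0.7669) = 39.92°, so the elevation is 90° − 39.92° = 50.08°.

50.1°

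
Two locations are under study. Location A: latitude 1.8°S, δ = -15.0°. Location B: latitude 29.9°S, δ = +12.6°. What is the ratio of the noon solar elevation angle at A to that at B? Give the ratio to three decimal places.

A: 90° − |-1.8 − (-15.0)| = 76.80°.
B: 90° − |-29.9 − (12.6)| = 47.50°.
Ratio A/B = 76.8000 / 47.5000 = 1.6168.

1.617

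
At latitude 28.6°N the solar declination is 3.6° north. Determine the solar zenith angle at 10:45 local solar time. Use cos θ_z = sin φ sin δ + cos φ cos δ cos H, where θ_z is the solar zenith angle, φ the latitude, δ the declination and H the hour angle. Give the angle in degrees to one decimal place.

30.7°

Hour angle H = 15° × (10.75 − 12) = -18.75°.
With φ = 28.6°, δ = 3.6°, H = -18.75°: sin φ sin δ = 0.0301, cos φ cos δ cos H = 0.8297, so cos θ_z = 0.8598.
θ_z = arccos(0.8598) = 30.71°.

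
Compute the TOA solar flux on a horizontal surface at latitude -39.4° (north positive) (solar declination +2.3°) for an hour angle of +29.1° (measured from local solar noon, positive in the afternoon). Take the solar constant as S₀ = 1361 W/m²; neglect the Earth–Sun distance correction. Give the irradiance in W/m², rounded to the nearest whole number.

cos θ_z = sin φ sin δ + cos φ cos δ cos H = (-0.6347)(0.0401) + (0.7727)(0.9992)(0.8738) = 0.6492.
Top-of-atmosphere irradiance = S₀ cos θ_z = 1361 × 0.6492 = 883.56 W/m².

884 W/m²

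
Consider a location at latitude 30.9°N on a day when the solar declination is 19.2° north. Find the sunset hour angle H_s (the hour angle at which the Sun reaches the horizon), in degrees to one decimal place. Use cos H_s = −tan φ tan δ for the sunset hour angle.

cos H_s = −tan(30.9°) · tan(19.2°) = -0.2084, so H_s = arccos(-0.2084) = 102.03°.

102.0°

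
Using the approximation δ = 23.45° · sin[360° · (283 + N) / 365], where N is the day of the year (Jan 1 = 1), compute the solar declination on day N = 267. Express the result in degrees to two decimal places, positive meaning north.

-1.01°

360 × (283 + 267) / 365 = 542.466°; sin(542.466°) = -0.0430.
δ = 23.45 × -0.0430 = -1.008° ≈ -1.01°.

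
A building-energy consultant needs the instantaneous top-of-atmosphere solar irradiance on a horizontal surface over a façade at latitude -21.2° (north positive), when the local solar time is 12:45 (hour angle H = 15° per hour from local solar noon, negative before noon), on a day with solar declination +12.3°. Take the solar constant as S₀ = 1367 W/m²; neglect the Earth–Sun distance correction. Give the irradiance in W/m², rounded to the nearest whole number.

1116 W/m²

Hour angle H = 15° × (12.75 − 12) = 11.25°.
With φ = -21.2°, δ = 12.3°, H = 11.25°: sin φ sin δ = -0.0770, cos φ cos δ cos H = 0.8934, so cos θ_z = 0.8164.
Top-of-atmosphere irradiance = S₀ cos θ_z = 1367 × 0.8164 = 1116.02 W/m².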